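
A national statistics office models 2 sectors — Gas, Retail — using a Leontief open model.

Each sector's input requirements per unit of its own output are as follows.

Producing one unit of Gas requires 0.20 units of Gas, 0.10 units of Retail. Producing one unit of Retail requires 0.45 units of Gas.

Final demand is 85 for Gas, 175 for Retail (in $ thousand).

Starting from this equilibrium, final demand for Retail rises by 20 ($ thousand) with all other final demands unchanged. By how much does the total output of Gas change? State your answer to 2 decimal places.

I − A =
  [   0.80    -0.45]
  [  -0.10     1.00]
det(I−A) = (0.80)(1.00) − (-0.45)(-0.10) = 0.7550
adj(I−A) = [[1.00, 0.45], [0.10, 0.80]]
(I − A)⁻¹ = adj(I−A) / det(I−A) ≈
  [   1.3245     0.5960]
  [   0.1325     1.0596]
Δx = (I − A)⁻¹ Δd with Δd having +20 in the Retail component and 0 elsewhere.
So Δx_1 = L_12 · (+20), where L_12 = adj(I−A)_12 / det(I−A) = 0.45 / 0.7550.
Δx_1 = 0.45 × (+20) / 0.7550 = 9.00 / 0.7550 ≈ 11.92.

Δx_1 = 11.92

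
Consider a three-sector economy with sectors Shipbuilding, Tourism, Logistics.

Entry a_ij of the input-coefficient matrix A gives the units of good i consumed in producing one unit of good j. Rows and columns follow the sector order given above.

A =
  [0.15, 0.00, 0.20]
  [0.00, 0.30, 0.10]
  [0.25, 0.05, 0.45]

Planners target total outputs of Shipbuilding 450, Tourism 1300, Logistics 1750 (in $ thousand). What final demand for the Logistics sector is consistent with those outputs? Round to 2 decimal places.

d_L = 785.00

I − A =
  [   0.85     0.00    -0.20]
  [   0.00     0.70    -0.10]
  [  -0.25    -0.05     0.55]
d = (I − A) x:
  d_S = (+0.85)·450 + (+0.00)·1300 + (-0.20)·1750 = 32.50
  d_T = (+0.00)·450 + (+0.70)·1300 + (-0.10)·1750 = 735.00
  d_L = (-0.25)·450 + (-0.05)·1300 + (+0.55)·1750 = 785.00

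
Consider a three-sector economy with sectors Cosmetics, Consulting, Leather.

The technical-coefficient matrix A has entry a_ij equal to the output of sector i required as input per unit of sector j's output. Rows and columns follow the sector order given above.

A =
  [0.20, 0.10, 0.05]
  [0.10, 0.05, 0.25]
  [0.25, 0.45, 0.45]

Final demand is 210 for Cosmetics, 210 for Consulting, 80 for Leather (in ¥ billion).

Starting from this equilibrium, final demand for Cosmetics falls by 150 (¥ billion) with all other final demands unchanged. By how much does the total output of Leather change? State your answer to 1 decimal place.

I − A =
  [   0.80    -0.10    -0.05]
  [  -0.10     0.95    -0.25]
  [  -0.25    -0.45     0.55]
Cofactors of I−A, C_ij = (−1)^(i+j)·(minor ij) (rows/columns in the sector order above):
  C_11 = (0.95)(0.55) − (-0.25)(-0.45) = 0.4100
  C_12 = −[(-0.10)(0.55) − (-0.25)(-0.25)] = 0.1175
  C_13 = (-0.10)(-0.45) − (0.95)(-0.25) = 0.2825
  C_21 = −[(-0.10)(0.55) − (-0.05)(-0.45)] = 0.0775
  C_22 = (0.80)(0.55) − (-0.05)(-0.25) = 0.4275
  C_23 = −[(0.80)(-0.45) − (-0.10)(-0.25)] = 0.3850
  C_31 = (-0.10)(-0.25) − (-0.05)(0.95) = 0.0725
  C_32 = −[(0.80)(-0.25) − (-0.05)(-0.10)] = 0.2050
  C_33 = (0.80)(0.95) − (-0.10)(-0.10) = 0.7500
det(I−A) = Σ_j (I−A)_1j·C_1j = (0.80)(0.4100) + (-0.10)(0.1175) + (-0.05)(0.2825) = 0.302125
adj(I−A) = Cᵀ =
  [ 0.4100   0.0775   0.0725]
  [ 0.1175   0.4275   0.2050]
  [ 0.2825   0.3850   0.7500]
(I − A)⁻¹ = adj(I−A) / det(I−A) ≈
  [   1.3571     0.2565     0.2400]
  [   0.3889     1.4150     0.6785]
  [   0.9350     1.2743     2.4824]
Δx = (I − A)⁻¹ Δd with Δd having -150 in the Cosmetics component and 0 elsewhere.
So Δx_3 = L_31 · (-150), where L_31 = adj(I−A)_31 / det(I−A) = 0.2825 / 0.302125.
Δx_3 = 0.2825 × (-150) / 0.302125 = -42.375 / 0.302125 ≈ -140.3.

Δx_3 = -140.3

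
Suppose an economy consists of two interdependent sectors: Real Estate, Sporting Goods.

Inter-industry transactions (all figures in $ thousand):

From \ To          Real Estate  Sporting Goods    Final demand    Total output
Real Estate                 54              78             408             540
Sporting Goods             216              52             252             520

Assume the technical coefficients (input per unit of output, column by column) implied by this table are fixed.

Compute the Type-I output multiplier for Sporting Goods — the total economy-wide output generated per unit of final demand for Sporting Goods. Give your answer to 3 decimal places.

m_S = 1.400

Technical coefficients a_ij = z_ij / X_j:
  a_RR = 54/540 = 0.10, a_SR = 216/540 = 0.40
  a_RS = 78/520 = 0.15, a_SS = 52/520 = 0.10
I − A =
  [   0.90    -0.15]
  [  -0.40     0.90]
det(I−A) = (0.90)(0.90) − (-0.15)(-0.40) = 0.7500
adj(I−A) = [[0.90, 0.15], [0.40, 0.90]]
(I − A)⁻¹ = adj(I−A) / det(I−A) ≈
  [   1.2000     0.2000]
  [   0.5333     1.2000]
The output multiplier for sector j is the column-j sum of the Leontief inverse (I − A)⁻¹ = adj(I−A) / det(I−A).
Column S of adj(I−A): (0.15, 0.90); det(I−A) = 0.7500.
m_S = (0.15 + 0.90) / 0.7500 = 1.05 / 0.7500 = 1.400.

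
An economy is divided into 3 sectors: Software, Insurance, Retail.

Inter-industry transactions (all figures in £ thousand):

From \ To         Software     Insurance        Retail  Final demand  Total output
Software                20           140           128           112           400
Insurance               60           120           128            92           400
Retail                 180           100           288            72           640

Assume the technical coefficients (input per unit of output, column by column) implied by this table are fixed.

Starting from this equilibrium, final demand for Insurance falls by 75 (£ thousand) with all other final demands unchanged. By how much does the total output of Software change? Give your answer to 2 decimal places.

Δx_1 = -97.06

Technical coefficients a_ij = z_ij / X_j:
  a_11 = 20/400 = 0.05, a_21 = 60/400 = 0.15, a_31 = 180/400 = 0.45
  a_12 = 140/400 = 0.35, a_22 = 120/400 = 0.30, a_32 = 100/400 = 0.25
  a_13 = 128/640 = 0.20, a_23 = 128/640 = 0.20, a_33 = 288/640 = 0.45
I − A =
  [   0.95    -0.35    -0.20]
  [  -0.15     0.70    -0.20]
  [  -0.45    -0.25     0.55]
Cofactors of I−A, C_ij = (−1)^(i+j)·(minor ij) (rows/columns in the sector order above):
  C_11 = (0.70)(0.55) − (-0.20)(-0.25) = 0.3350
  C_12 = −[(-0.15)(0.55) − (-0.20)(-0.45)] = 0.1725
  C_13 = (-0.15)(-0.25) − (0.70)(-0.45) = 0.3525
  C_21 = −[(-0.35)(0.55) − (-0.20)(-0.25)] = 0.2425
  C_22 = (0.95)(0.55) − (-0.20)(-0.45) = 0.4325
  C_23 = −[(0.95)(-0.25) − (-0.35)(-0.45)] = 0.3950
  C_31 = (-0.35)(-0.20) − (-0.20)(0.70) = 0.2100
  C_32 = −[(0.95)(-0.20) − (-0.20)(-0.15)] = 0.2200
  C_33 = (0.95)(0.70) − (-0.35)(-0.15) = 0.6125
det(I−A) = Σ_j (I−A)_1j·C_1j = (0.95)(0.3350) + (-0.35)(0.1725) + (-0.20)(0.3525) = 0.187375
adj(I−A) = Cᵀ =
  [ 0.3350   0.2425   0.2100]
  [ 0.1725   0.4325   0.2200]
  [ 0.3525   0.3950   0.6125]
(I − A)⁻¹ = adj(I−A) / det(I−A) ≈
  [   1.7879     1.2942     1.1207]
  [   0.9206     2.3082     1.1741]
  [   1.8813     2.1081     3.2688]
Δx = (I − A)⁻¹ Δd with Δd having -75 in the Insurance component and 0 elsewhere.
So Δx_1 = L_12 · (-75), where L_12 = adj(I−A)_12 / det(I−A) = 0.2425 / 0.187375.
Δx_1 = 0.2425 × (-75) / 0.187375 = -18.1875 / 0.187375 ≈ -97.06.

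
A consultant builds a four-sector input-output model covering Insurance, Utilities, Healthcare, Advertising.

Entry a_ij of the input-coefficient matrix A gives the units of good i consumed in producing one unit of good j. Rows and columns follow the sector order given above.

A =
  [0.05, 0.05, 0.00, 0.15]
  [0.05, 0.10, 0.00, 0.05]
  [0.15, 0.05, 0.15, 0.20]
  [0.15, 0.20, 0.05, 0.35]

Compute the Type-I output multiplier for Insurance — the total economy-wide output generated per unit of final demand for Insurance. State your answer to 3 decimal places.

I − A =
  [   0.95    -0.05     0.00    -0.15]
  [  -0.05     0.90     0.00    -0.05]
  [  -0.15    -0.05     0.85    -0.20]
  [  -0.15    -0.20    -0.05     0.65]
Compute the cofactors C_ij = (−1)^(i+j)·(3×3 minor ij) of I−A; the adjugate is their transpose:
adj(I−A) = Cᵀ =
  [ 0.479625   0.053000   0.006875   0.116875]
  [ 0.033875   0.495125   0.002750   0.046750]
  [ 0.117250   0.078625   0.522500   0.193875]
  [ 0.130125   0.170625   0.042625   0.724625]
det(I−A) = Σ_j (I−A)_1j·C_1j = (0.95)(0.479625) + (-0.05)(0.033875) + (0.00)(0.117250) + (-0.15)(0.130125) = 0.43443125
(I − A)⁻¹ = adj(I−A) / det(I−A) ≈
  [   1.1040     0.1220     0.0158     0.2690]
  [   0.0780     1.1397     0.0063     0.1076]
  [   0.2699     0.1810     1.2027     0.4463]
  [   0.2995     0.3928     0.0981     1.6680]
The output multiplier for sector j is the column-j sum of the Leontief inverse (I − A)⁻¹ = adj(I−A) / det(I−A).
Column I of adj(I−A): (0.479625, 0.033875, 0.117250, 0.130125); det(I−A) = 0.43443125.
m_I = (0.479625 + 0.033875 + 0.117250 + 0.130125) / 0.43443125 = 0.760875 / 0.43443125 ≈ 1.751.

m_I = 1.751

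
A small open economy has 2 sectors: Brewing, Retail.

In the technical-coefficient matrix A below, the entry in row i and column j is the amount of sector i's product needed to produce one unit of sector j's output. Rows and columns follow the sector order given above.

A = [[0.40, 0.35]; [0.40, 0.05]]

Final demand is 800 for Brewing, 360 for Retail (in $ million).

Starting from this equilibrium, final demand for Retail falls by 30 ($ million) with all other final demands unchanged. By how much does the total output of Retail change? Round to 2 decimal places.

I − A =
  [   0.60    -0.35]
  [  -0.40     0.95]
det(I−A) = (0.60)(0.95) − (-0.35)(-0.40) = 0.4300
adj(I−A) = [[0.95, 0.35], [0.40, 0.60]]
(I − A)⁻¹ = adj(I−A) / det(I−A) ≈
  [   2.2093     0.8140]
  [   0.9302     1.3953]
Δx = (I − A)⁻¹ Δd with Δd having -30 in the Retail component and 0 elsewhere.
So Δx_2 = L_22 · (-30), where L_22 = adj(I−A)_22 / det(I−A) = 0.60 / 0.4300.
Δx_2 = 0.60 × (-30) / 0.4300 = -18.00 / 0.4300 ≈ -41.86.

Δx_2 = -41.86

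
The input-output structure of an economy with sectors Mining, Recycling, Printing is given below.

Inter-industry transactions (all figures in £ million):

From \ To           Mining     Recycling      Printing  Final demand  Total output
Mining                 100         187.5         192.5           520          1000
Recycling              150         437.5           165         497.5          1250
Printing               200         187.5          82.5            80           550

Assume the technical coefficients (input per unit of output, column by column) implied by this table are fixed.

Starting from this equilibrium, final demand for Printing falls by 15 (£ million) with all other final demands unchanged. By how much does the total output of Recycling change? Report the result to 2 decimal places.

Δx_2 = -12.89

Technical coefficients a_ij = z_ij / X_j:
  a_11 = 100/1000 = 0.10, a_21 = 150/1000 = 0.15, a_31 = 200/1000 = 0.20
  a_12 = 187.5/1250 = 0.15, a_22 = 437.5/1250 = 0.35, a_32 = 187.5/1250 = 0.15
  a_13 = 192.5/550 = 0.35, a_23 = 165/550 = 0.30, a_33 = 82.5/550 = 0.15
I − A =
  [   0.90    -0.15    -0.35]
  [  -0.15     0.65    -0.30]
  [  -0.20    -0.15     0.85]
Cofactors of I−A, C_ij = (−1)^(i+j)·(minor ij) (rows/columns in the sector order above):
  C_11 = (0.65)(0.85) − (-0.30)(-0.15) = 0.5075
  C_12 = −[(-0.15)(0.85) − (-0.30)(-0.20)] = 0.1875
  C_13 = (-0.15)(-0.15) − (0.65)(-0.20) = 0.1525
  C_21 = −[(-0.15)(0.85) − (-0.35)(-0.15)] = 0.1800
  C_22 = (0.90)(0.85) − (-0.35)(-0.20) = 0.6950
  C_23 = −[(0.90)(-0.15) − (-0.15)(-0.20)] = 0.1650
  C_31 = (-0.15)(-0.30) − (-0.35)(0.65) = 0.2725
  C_32 = −[(0.90)(-0.30) − (-0.35)(-0.15)] = 0.3225
  C_33 = (0.90)(0.65) − (-0.15)(-0.15) = 0.5625
det(I−A) = Σ_j (I−A)_1j·C_1j = (0.90)(0.5075) + (-0.15)(0.1875) + (-0.35)(0.1525) = 0.37525
adj(I−A) = Cᵀ =
  [ 0.5075   0.1800   0.2725]
  [ 0.1875   0.6950   0.3225]
  [ 0.1525   0.1650   0.5625]
(I − A)⁻¹ = adj(I−A) / det(I−A) ≈
  [   1.3524     0.4797     0.7262]
  [   0.4997     1.8521     0.8594]
  [   0.4064     0.4397     1.4990]
Δx = (I − A)⁻¹ Δd with Δd having -15 in the Printing component and 0 elsewhere.
So Δx_2 = L_23 · (-15), where L_23 = adj(I−A)_23 / det(I−A) = 0.3225 / 0.37525.
Δx_2 = 0.3225 × (-15) / 0.37525 = -4.8375 / 0.37525 ≈ -12.89.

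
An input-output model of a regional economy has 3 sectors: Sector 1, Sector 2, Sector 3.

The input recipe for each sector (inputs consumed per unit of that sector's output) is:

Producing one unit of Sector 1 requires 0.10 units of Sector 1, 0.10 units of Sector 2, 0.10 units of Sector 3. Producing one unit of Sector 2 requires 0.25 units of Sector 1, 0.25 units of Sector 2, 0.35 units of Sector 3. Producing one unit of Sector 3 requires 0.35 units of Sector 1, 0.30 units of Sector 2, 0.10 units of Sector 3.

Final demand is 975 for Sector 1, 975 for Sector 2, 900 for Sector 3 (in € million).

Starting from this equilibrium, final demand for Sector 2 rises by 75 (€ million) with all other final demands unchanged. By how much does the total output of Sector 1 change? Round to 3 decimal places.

Δx_1 = 58.633

I − A =
  [   0.90    -0.25    -0.35]
  [  -0.10     0.75    -0.30]
  [  -0.10    -0.35     0.90]
Cofactors of I−A, C_ij = (−1)^(i+j)·(minor ij) (rows/columns in the sector order above):
  C_11 = (0.75)(0.90) − (-0.30)(-0.35) = 0.5700
  C_12 = −[(-0.10)(0.90) − (-0.30)(-0.10)] = 0.1200
  C_13 = (-0.10)(-0.35) − (0.75)(-0.10) = 0.1100
  C_21 = −[(-0.25)(0.90) − (-0.35)(-0.35)] = 0.3475
  C_22 = (0.90)(0.90) − (-0.35)(-0.10) = 0.7750
  C_23 = −[(0.90)(-0.35) − (-0.25)(-0.10)] = 0.3400
  C_31 = (-0.25)(-0.30) − (-0.35)(0.75) = 0.3375
  C_32 = −[(0.90)(-0.30) − (-0.35)(-0.10)] = 0.3050
  C_33 = (0.90)(0.75) − (-0.25)(-0.10) = 0.6500
det(I−A) = Σ_j (I−A)_1j·C_1j = (0.90)(0.5700) + (-0.25)(0.1200) + (-0.35)(0.1100) = 0.4445
adj(I−A) = Cᵀ =
  [ 0.5700   0.3475   0.3375]
  [ 0.1200   0.7750   0.3050]
  [ 0.1100   0.3400   0.6500]
(I − A)⁻¹ = adj(I−A) / det(I−A) ≈
  [   1.2823     0.7818     0.7593]
  [   0.2700     1.7435     0.6862]
  [   0.2475     0.7649     1.4623]
Δx = (I − A)⁻¹ Δd with Δd having +75 in the Sector 2 component and 0 elsewhere.
So Δx_1 = L_12 · (+75), where L_12 = adj(I−A)_12 / det(I−A) = 0.3475 / 0.4445.
Δx_1 = 0.3475 × (+75) / 0.4445 = 26.0625 / 0.4445 ≈ 58.633.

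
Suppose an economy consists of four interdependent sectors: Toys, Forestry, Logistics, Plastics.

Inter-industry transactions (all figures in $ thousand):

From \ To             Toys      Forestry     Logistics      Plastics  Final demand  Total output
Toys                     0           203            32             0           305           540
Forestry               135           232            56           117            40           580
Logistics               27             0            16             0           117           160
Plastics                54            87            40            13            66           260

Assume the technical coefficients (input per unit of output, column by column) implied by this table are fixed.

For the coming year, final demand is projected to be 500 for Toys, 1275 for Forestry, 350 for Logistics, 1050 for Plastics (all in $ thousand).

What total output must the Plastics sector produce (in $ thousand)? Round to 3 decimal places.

Technical coefficients a_ij = z_ij / X_j:
  a_TT = 0/540 = 0.00, a_FT = 135/540 = 0.25, a_LT = 27/540 = 0.05, a_PT = 54/540 = 0.10
  a_TF = 203/580 = 0.35, a_FF = 232/580 = 0.40, a_LF = 0/580 = 0.00, a_PF = 87/580 = 0.15
  a_TL = 32/160 = 0.20, a_FL = 56/160 = 0.35, a_LL = 16/160 = 0.10, a_PL = 40/160 = 0.25
  a_TP = 0/260 = 0.00, a_FP = 117/260 = 0.45, a_LP = 0/260 = 0.00, a_PP = 13/260 = 0.05
I − A =
  [   1.00    -0.35    -0.20     0.00]
  [  -0.25     0.60    -0.35    -0.45]
  [  -0.05     0.00     0.90     0.00]
  [  -0.10    -0.15    -0.25     0.95]
Compute the cofactors C_ij = (−1)^(i+j)·(3×3 minor ij) of I−A; the adjugate is their transpose:
adj(I−A) = Cᵀ =
  [ 0.452250   0.299250   0.256250   0.141750]
  [ 0.276500   0.845500   0.501500   0.400500]
  [ 0.025125   0.016625   0.403625   0.007875]
  [ 0.097875   0.169375   0.212375   0.449125]
det(I−A) = Σ_j (I−A)_1j·C_1j = (1.00)(0.452250) + (-0.35)(0.276500) + (-0.20)(0.025125) + (0.00)(0.097875) = 0.35045
(I − A)⁻¹ = adj(I−A) / det(I−A) ≈
  [   1.2905     0.8539     0.7312     0.4045]
  [   0.7890     2.4126     1.4310     1.1428]
  [   0.0717     0.0474     1.1517     0.0225]
  [   0.2793     0.4833     0.6060     1.2816]
x = (I − A)⁻¹ d = adj(I−A)·d / det(I−A), with det(I−A) = 0.35045:
  x_T = (0.452250·500 + 0.299250·1275 + 0.256250·350 + 0.141750·1050) / 0.35045 = 846.19375 / 0.35045 ≈ 2414.592
  x_F = (0.276500·500 + 0.845500·1275 + 0.501500·350 + 0.400500·1050) / 0.35045 = 1812.3125 / 0.35045 ≈ 5171.387
  x_L = (0.025125·500 + 0.016625·1275 + 0.403625·350 + 0.007875·1050) / 0.35045 = 183.296875 / 0.35045 ≈ 523.033
  x_P = (0.097875·500 + 0.169375·1275 + 0.212375·350 + 0.449125·1050) / 0.35045 = 810.803125 / 0.35045 ≈ 2313.606

x_P = 2313.606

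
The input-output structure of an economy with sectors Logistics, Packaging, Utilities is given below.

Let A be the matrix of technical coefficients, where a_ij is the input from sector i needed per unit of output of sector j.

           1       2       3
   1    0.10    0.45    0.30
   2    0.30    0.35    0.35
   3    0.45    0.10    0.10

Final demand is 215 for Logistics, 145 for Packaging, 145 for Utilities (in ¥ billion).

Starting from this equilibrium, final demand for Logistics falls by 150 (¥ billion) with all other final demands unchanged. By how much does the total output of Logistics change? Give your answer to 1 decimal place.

I − A =
  [   0.90    -0.45    -0.30]
  [  -0.30     0.65    -0.35]
  [  -0.45    -0.10     0.90]
Cofactors of I−A, C_ij = (−1)^(i+j)·(minor ij) (rows/columns in the sector order above):
  C_11 = (0.65)(0.90) − (-0.35)(-0.10) = 0.5500
  C_12 = −[(-0.30)(0.90) − (-0.35)(-0.45)] = 0.4275
  C_13 = (-0.30)(-0.10) − (0.65)(-0.45) = 0.3225
  C_21 = −[(-0.45)(0.90) − (-0.30)(-0.10)] = 0.4350
  C_22 = (0.90)(0.90) − (-0.30)(-0.45) = 0.6750
  C_23 = −[(0.90)(-0.10) − (-0.45)(-0.45)] = 0.2925
  C_31 = (-0.45)(-0.35) − (-0.30)(0.65) = 0.3525
  C_32 = −[(0.90)(-0.35) − (-0.30)(-0.30)] = 0.4050
  C_33 = (0.90)(0.65) − (-0.45)(-0.30) = 0.4500
det(I−A) = Σ_j (I−A)_1j·C_1j = (0.90)(0.5500) + (-0.45)(0.4275) + (-0.30)(0.3225) = 0.205875
adj(I−A) = Cᵀ =
  [ 0.5500   0.4350   0.3525]
  [ 0.4275   0.6750   0.4050]
  [ 0.3225   0.2925   0.4500]
(I − A)⁻¹ = adj(I−A) / det(I−A) ≈
  [   2.6715     2.1129     1.7122]
  [   2.0765     3.2787     1.9672]
  [   1.5665     1.4208     2.1858]
Δx = (I − A)⁻¹ Δd with Δd having -150 in the Logistics component and 0 elsewhere.
So Δx_1 = L_11 · (-150), where L_11 = adj(I−A)_11 / det(I−A) = 0.5500 / 0.205875.
Δx_1 = 0.5500 × (-150) / 0.205875 = -82.50 / 0.205875 ≈ -400.7.

Δx_1 = -400.7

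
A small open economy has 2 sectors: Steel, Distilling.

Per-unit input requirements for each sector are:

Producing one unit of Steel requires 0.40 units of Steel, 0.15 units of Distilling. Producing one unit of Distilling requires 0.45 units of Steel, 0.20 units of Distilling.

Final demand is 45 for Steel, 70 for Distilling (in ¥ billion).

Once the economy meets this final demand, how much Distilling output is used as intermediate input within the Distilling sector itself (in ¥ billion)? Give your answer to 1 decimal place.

z_22 = 23.6

I − A =
  [   0.60    -0.45]
  [  -0.15     0.80]
det(I−A) = (0.60)(0.80) − (-0.45)(-0.15) = 0.4125
adj(I−A) = [[0.80, 0.45], [0.15, 0.60]]
(I − A)⁻¹ = adj(I−A) / det(I−A) ≈
  [   1.9394     1.0909]
  [   0.3636     1.4545]
First solve x = (I − A)⁻¹ d = adj(I−A)·d / det(I−A); in particular x_2 = (0.15·45 + 0.60·70) / 0.4125 = 48.75 / 0.4125 ≈ 118.182.
Intermediate flow from 2 to 2: z_22 = a_22 · x_2 = 0.20 × 48.75 / 0.4125 = 9.75 / 0.4125 ≈ 23.6.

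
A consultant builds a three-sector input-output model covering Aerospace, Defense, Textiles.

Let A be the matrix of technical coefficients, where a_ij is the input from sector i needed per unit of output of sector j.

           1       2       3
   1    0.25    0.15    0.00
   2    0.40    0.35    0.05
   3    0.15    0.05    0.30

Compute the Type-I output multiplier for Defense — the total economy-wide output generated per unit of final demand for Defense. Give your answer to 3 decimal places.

m_2 = 2.329

I − A =
  [   0.75    -0.15     0.00]
  [  -0.40     0.65    -0.05]
  [  -0.15    -0.05     0.70]
Cofactors of I−A, C_ij = (−1)^(i+j)·(minor ij) (rows/columns in the sector order above):
  C_11 = (0.65)(0.70) − (-0.05)(-0.05) = 0.4525
  C_12 = −[(-0.40)(0.70) − (-0.05)(-0.15)] = 0.2875
  C_13 = (-0.40)(-0.05) − (0.65)(-0.15) = 0.1175
  C_21 = −[(-0.15)(0.70) − (0.00)(-0.05)] = 0.1050
  C_22 = (0.75)(0.70) − (0.00)(-0.15) = 0.5250
  C_23 = −[(0.75)(-0.05) − (-0.15)(-0.15)] = 0.0600
  C_31 = (-0.15)(-0.05) − (0.00)(0.65) = 0.0075
  C_32 = −[(0.75)(-0.05) − (0.00)(-0.40)] = 0.0375
  C_33 = (0.75)(0.65) − (-0.15)(-0.40) = 0.4275
det(I−A) = Σ_j (I−A)_1j·C_1j = (0.75)(0.4525) + (-0.15)(0.2875) + (0.00)(0.1175) = 0.29625
adj(I−A) = Cᵀ =
  [ 0.4525   0.1050   0.0075]
  [ 0.2875   0.5250   0.0375]
  [ 0.1175   0.0600   0.4275]
(I − A)⁻¹ = adj(I−A) / det(I−A) ≈
  [   1.5274     0.3544     0.0253]
  [   0.9705     1.7722     0.1266]
  [   0.3966     0.2025     1.4430]
The output multiplier for sector j is the column-j sum of the Leontief inverse (I − A)⁻¹ = adj(I−A) / det(I−A).
Column 2 of adj(I−A): (0.1050, 0.5250, 0.0600); det(I−A) = 0.29625.
m_2 = (0.1050 + 0.5250 + 0.0600) / 0.29625 = 0.69 / 0.29625 ≈ 2.329.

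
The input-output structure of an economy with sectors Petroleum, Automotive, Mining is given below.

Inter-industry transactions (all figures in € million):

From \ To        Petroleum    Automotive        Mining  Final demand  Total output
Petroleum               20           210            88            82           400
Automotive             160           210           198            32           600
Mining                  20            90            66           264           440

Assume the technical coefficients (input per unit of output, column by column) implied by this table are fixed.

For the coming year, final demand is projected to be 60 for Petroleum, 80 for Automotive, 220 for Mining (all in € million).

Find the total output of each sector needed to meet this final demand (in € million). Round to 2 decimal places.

x_P = 375.90, x_A = 625.29, x_M = 391.28

Technical coefficients a_ij = z_ij / X_j:
  a_PP = 20/400 = 0.05, a_AP = 160/400 = 0.40, a_MP = 20/400 = 0.05
  a_PA = 210/600 = 0.35, a_AA = 210/600 = 0.35, a_MA = 90/600 = 0.15
  a_PM = 88/440 = 0.20, a_AM = 198/440 = 0.45, a_MM = 66/440 = 0.15
I − A =
  [   0.95    -0.35    -0.20]
  [  -0.40     0.65    -0.45]
  [  -0.05    -0.15     0.85]
Cofactors of I−A, C_ij = (−1)^(i+j)·(minor ij) (rows/columns in the sector order above):
  C_11 = (0.65)(0.85) − (-0.45)(-0.15) = 0.4850
  C_12 = −[(-0.40)(0.85) − (-0.45)(-0.05)] = 0.3625
  C_13 = (-0.40)(-0.15) − (0.65)(-0.05) = 0.0925
  C_21 = −[(-0.35)(0.85) − (-0.20)(-0.15)] = 0.3275
  C_22 = (0.95)(0.85) − (-0.20)(-0.05) = 0.7975
  C_23 = −[(0.95)(-0.15) − (-0.35)(-0.05)] = 0.1600
  C_31 = (-0.35)(-0.45) − (-0.20)(0.65) = 0.2875
  C_32 = −[(0.95)(-0.45) − (-0.20)(-0.40)] = 0.5075
  C_33 = (0.95)(0.65) − (-0.35)(-0.40) = 0.4775
det(I−A) = Σ_j (I−A)_1j·C_1j = (0.95)(0.4850) + (-0.35)(0.3625) + (-0.20)(0.0925) = 0.315375
adj(I−A) = Cᵀ =
  [ 0.4850   0.3275   0.2875]
  [ 0.3625   0.7975   0.5075]
  [ 0.0925   0.1600   0.4775]
(I − A)⁻¹ = adj(I−A) / det(I−A) ≈
  [   1.5379     1.0384     0.9116]
  [   1.1494     2.5287     1.6092]
  [   0.2933     0.5073     1.5141]
x = (I − A)⁻¹ d = adj(I−A)·d / det(I−A), with det(I−A) = 0.315375:
  x_P = (0.4850·60 + 0.3275·80 + 0.2875·220) / 0.315375 = 118.55 / 0.315375 ≈ 375.90
  x_A = (0.3625·60 + 0.7975·80 + 0.5075·220) / 0.315375 = 197.20 / 0.315375 ≈ 625.29
  x_M = (0.0925·60 + 0.1600·80 + 0.4775·220) / 0.315375 = 123.40 / 0.315375 ≈ 391.28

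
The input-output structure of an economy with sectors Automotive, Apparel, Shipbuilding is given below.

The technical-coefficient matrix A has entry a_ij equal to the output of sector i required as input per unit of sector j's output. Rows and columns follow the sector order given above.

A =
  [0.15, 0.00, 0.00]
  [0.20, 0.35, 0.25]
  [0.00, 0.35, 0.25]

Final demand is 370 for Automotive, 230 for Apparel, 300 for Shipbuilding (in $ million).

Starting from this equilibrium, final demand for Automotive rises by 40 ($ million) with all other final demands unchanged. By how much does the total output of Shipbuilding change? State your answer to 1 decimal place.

Δx_3 = 8.2

I − A =
  [   0.85     0.00     0.00]
  [  -0.20     0.65    -0.25]
  [   0.00    -0.35     0.75]
Cofactors of I−A, C_ij = (−1)^(i+j)·(minor ij) (rows/columns in the sector order above):
  C_11 = (0.65)(0.75) − (-0.25)(-0.35) = 0.4000
  C_12 = −[(-0.20)(0.75) − (-0.25)(0.00)] = 0.1500
  C_13 = (-0.20)(-0.35) − (0.65)(0.00) = 0.0700
  C_21 = −[(0.00)(0.75) − (0.00)(-0.35)] = 0.0000
  C_22 = (0.85)(0.75) − (0.00)(0.00) = 0.6375
  C_23 = −[(0.85)(-0.35) − (0.00)(0.00)] = 0.2975
  C_31 = (0.00)(-0.25) − (0.00)(0.65) = 0.0000
  C_32 = −[(0.85)(-0.25) − (0.00)(-0.20)] = 0.2125
  C_33 = (0.85)(0.65) − (0.00)(-0.20) = 0.5525
det(I−A) = Σ_j (I−A)_1j·C_1j = (0.85)(0.4000) + (0.00)(0.1500) + (0.00)(0.0700) = 0.3400
adj(I−A) = Cᵀ =
  [ 0.4000   0.0000   0.0000]
  [ 0.1500   0.6375   0.2125]
  [ 0.0700   0.2975   0.5525]
(I − A)⁻¹ = adj(I−A) / det(I−A) ≈
  [   1.1765     0.0000     0.0000]
  [   0.4412     1.8750     0.6250]
  [   0.2059     0.8750     1.6250]
Δx = (I − A)⁻¹ Δd with Δd having +40 in the Automotive component and 0 elsewhere.
So Δx_3 = L_31 · (+40), where L_31 = adj(I−A)_31 / det(I−A) = 0.0700 / 0.3400.
Δx_3 = 0.0700 × (+40) / 0.3400 = 2.80 / 0.3400 ≈ 8.2.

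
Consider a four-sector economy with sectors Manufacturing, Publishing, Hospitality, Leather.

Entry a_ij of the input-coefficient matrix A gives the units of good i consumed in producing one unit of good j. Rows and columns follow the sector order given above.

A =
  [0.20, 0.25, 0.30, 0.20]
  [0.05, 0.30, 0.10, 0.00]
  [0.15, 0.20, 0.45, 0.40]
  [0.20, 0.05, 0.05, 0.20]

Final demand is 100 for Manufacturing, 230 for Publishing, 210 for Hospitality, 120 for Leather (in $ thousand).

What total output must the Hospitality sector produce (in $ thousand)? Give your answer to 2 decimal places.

I − A =
  [   0.80    -0.25    -0.30    -0.20]
  [  -0.05     0.70    -0.10     0.00]
  [  -0.15    -0.20     0.55    -0.40]
  [  -0.20    -0.05    -0.05     0.80]
Compute the cofactors C_ij = (−1)^(i+j)·(3×3 minor ij) of I−A; the adjugate is their transpose:
adj(I−A) = Cᵀ =
  [ 0.276000   0.166500   0.196000   0.167000]
  [ 0.041000   0.252500   0.072500   0.046500]
  [ 0.149000   0.187500   0.409500   0.242000]
  [ 0.080875   0.069125   0.079125   0.246875]
det(I−A) = Σ_j (I−A)_1j·C_1j = (0.80)(0.276000) + (-0.25)(0.041000) + (-0.30)(0.149000) + (-0.20)(0.080875) = 0.149675
(I − A)⁻¹ = adj(I−A) / det(I−A) ≈
  [   1.8440     1.1124     1.3095     1.1158]
  [   0.2739     1.6870     0.4844     0.3107]
  [   0.9955     1.2527     2.7359     1.6168]
  [   0.5403     0.4618     0.5286     1.6494]
x = (I − A)⁻¹ d = adj(I−A)·d / det(I−A), with det(I−A) = 0.149675:
  x_1 = (0.276000·100 + 0.166500·230 + 0.196000·210 + 0.167000·120) / 0.149675 = 127.095 / 0.149675 ≈ 849.14
  x_2 = (0.041000·100 + 0.252500·230 + 0.072500·210 + 0.046500·120) / 0.149675 = 82.98 / 0.149675 ≈ 554.40
  x_3 = (0.149000·100 + 0.187500·230 + 0.409500·210 + 0.242000·120) / 0.149675 = 173.06 / 0.149675 ≈ 1156.24
  x_4 = (0.080875·100 + 0.069125·230 + 0.079125·210 + 0.246875·120) / 0.149675 = 70.2275 / 0.149675 ≈ 469.20

x_3 = 1156.24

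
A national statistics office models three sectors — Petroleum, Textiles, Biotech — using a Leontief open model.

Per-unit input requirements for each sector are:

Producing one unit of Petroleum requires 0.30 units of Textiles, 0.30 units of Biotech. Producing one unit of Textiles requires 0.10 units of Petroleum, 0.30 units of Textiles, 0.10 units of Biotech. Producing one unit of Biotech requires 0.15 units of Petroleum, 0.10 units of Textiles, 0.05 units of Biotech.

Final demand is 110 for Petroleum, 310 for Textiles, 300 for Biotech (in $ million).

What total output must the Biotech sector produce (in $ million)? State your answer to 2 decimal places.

I − A =
  [   1.00    -0.10    -0.15]
  [  -0.30     0.70    -0.10]
  [  -0.30    -0.10     0.95]
Cofactors of I−A, C_ij = (−1)^(i+j)·(minor ij) (rows/columns in the sector order above):
  C_11 = (0.70)(0.95) − (-0.10)(-0.10) = 0.6550
  C_12 = −[(-0.30)(0.95) − (-0.10)(-0.30)] = 0.3150
  C_13 = (-0.30)(-0.10) − (0.70)(-0.30) = 0.2400
  C_21 = −[(-0.10)(0.95) − (-0.15)(-0.10)] = 0.1100
  C_22 = (1.00)(0.95) − (-0.15)(-0.30) = 0.9050
  C_23 = −[(1.00)(-0.10) − (-0.10)(-0.30)] = 0.1300
  C_31 = (-0.10)(-0.10) − (-0.15)(0.70) = 0.1150
  C_32 = −[(1.00)(-0.10) − (-0.15)(-0.30)] = 0.1450
  C_33 = (1.00)(0.70) − (-0.10)(-0.30) = 0.6700
det(I−A) = Σ_j (I−A)_1j·C_1j = (1.00)(0.6550) + (-0.10)(0.3150) + (-0.15)(0.2400) = 0.5875
adj(I−A) = Cᵀ =
  [ 0.6550   0.1100   0.1150]
  [ 0.3150   0.9050   0.1450]
  [ 0.2400   0.1300   0.6700]
(I − A)⁻¹ = adj(I−A) / det(I−A) ≈
  [   1.1149     0.1872     0.1957]
  [   0.5362     1.5404     0.2468]
  [   0.4085     0.2213     1.1404]
x = (I − A)⁻¹ d = adj(I−A)·d / det(I−A), with det(I−A) = 0.5875:
  x_P = (0.6550·110 + 0.1100·310 + 0.1150·300) / 0.5875 = 140.65 / 0.5875 ≈ 239.40
  x_T = (0.3150·110 + 0.9050·310 + 0.1450·300) / 0.5875 = 358.70 / 0.5875 ≈ 610.55
  x_B = (0.2400·110 + 0.1300·310 + 0.6700·300) / 0.5875 = 267.70 / 0.5875 ≈ 455.66

x_B = 455.66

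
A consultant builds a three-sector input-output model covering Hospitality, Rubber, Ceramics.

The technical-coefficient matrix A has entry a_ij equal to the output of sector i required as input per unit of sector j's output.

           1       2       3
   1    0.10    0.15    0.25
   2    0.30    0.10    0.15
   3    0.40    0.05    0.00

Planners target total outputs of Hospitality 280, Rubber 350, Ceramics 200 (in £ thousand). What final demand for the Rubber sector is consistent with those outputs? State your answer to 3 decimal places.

d_2 = 201.000

I − A =
  [   0.90    -0.15    -0.25]
  [  -0.30     0.90    -0.15]
  [  -0.40    -0.05     1.00]
d = (I − A) x:
  d_1 = (+0.90)·280 + (-0.15)·350 + (-0.25)·200 = 149.500
  d_2 = (-0.30)·280 + (+0.90)·350 + (-0.15)·200 = 201.000
  d_3 = (-0.40)·280 + (-0.05)·350 + (+1.00)·200 = 70.500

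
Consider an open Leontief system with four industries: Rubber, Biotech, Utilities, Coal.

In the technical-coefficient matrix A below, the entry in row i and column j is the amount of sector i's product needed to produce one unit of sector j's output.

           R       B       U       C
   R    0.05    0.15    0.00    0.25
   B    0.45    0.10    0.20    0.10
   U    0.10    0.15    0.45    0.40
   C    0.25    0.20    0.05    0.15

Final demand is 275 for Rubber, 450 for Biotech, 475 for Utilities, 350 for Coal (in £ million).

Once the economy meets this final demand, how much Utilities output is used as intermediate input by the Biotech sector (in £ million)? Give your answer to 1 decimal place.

I − A =
  [   0.95    -0.15     0.00    -0.25]
  [  -0.45     0.90    -0.20    -0.10]
  [  -0.10    -0.15     0.55    -0.40]
  [  -0.25    -0.20    -0.05     0.85]
Compute the cofactors C_ij = (−1)^(i+j)·(3×3 minor ij) of I−A; the adjugate is their transpose:
adj(I−A) = Cᵀ =
  [ 0.349500   0.096500   0.047500   0.136500]
  [ 0.252625   0.389500   0.159375   0.195125]
  [ 0.261625   0.220500   0.567875   0.370125]
  [ 0.177625   0.133000   0.084875   0.401625]
det(I−A) = Σ_j (I−A)_1j·C_1j = (0.95)(0.349500) + (-0.15)(0.252625) + (0.00)(0.261625) + (-0.25)(0.177625) = 0.249725
(I − A)⁻¹ = adj(I−A) / det(I−A) ≈
  [   1.3995     0.3864     0.1902     0.5466]
  [   1.0116     1.5597     0.6382     0.7814]
  [   1.0477     0.8830     2.2740     1.4821]
  [   0.7113     0.5326     0.3399     1.6083]
First solve x = (I − A)⁻¹ d = adj(I−A)·d / det(I−A); in particular x_B = (0.252625·275 + 0.389500·450 + 0.159375·475 + 0.195125·350) / 0.249725 = 388.74375 / 0.249725 ≈ 1556.687.
Intermediate flow from U to B: z_UB = a_UB · x_B = 0.15 × 388.74375 / 0.249725 = 58.3115625 / 0.249725 ≈ 233.5.

z_UB = 233.5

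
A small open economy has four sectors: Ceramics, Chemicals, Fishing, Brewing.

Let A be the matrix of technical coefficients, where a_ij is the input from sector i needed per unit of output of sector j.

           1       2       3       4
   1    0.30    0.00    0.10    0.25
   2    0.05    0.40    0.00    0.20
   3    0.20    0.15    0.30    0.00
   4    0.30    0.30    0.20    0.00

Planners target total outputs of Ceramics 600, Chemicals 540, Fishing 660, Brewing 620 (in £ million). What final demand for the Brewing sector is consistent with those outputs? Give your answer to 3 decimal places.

d_4 = 146.000

I − A =
  [   0.70     0.00    -0.10    -0.25]
  [  -0.05     0.60     0.00    -0.20]
  [  -0.20    -0.15     0.70     0.00]
  [  -0.30    -0.30    -0.20     1.00]
d = (I − A) x:
  d_1 = (+0.70)·600 + (+0.00)·540 + (-0.10)·660 + (-0.25)·620 = 199.000
  d_2 = (-0.05)·600 + (+0.60)·540 + (+0.00)·660 + (-0.20)·620 = 170.000
  d_3 = (-0.20)·600 + (-0.15)·540 + (+0.70)·660 + (+0.00)·620 = 261.000
  d_4 = (-0.30)·600 + (-0.30)·540 + (-0.20)·660 + (+1.00)·620 = 146.000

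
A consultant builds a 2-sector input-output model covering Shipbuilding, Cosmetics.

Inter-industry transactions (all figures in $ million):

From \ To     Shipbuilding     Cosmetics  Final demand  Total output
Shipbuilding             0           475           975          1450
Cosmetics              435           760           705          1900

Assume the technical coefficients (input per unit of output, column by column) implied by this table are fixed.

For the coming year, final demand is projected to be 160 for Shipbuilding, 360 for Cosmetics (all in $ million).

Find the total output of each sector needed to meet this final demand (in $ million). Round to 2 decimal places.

Technical coefficients a_ij = z_ij / X_j:
  a_11 = 0/1450 = 0.00, a_21 = 435/1450 = 0.30
  a_12 = 475/1900 = 0.25, a_22 = 760/1900 = 0.40
I − A =
  [   1.00    -0.25]
  [  -0.30     0.60]
det(I−A) = (1.00)(0.60) − (-0.25)(-0.30) = 0.5250
adj(I−A) = [[0.60, 0.25], [0.30, 1.00]]
(I − A)⁻¹ = adj(I−A) / det(I−A) ≈
  [   1.1429     0.4762]
  [   0.5714     1.9048]
x = (I − A)⁻¹ d = adj(I−A)·d / det(I−A), with det(I−A) = 0.5250:
  x_1 = (0.60·160 + 0.25·360) / 0.5250 = 186.00 / 0.5250 ≈ 354.29
  x_2 = (0.30·160 + 1.00·360) / 0.5250 = 408.00 / 0.5250 ≈ 777.14

x_1 = 354.29, x_2 = 777.14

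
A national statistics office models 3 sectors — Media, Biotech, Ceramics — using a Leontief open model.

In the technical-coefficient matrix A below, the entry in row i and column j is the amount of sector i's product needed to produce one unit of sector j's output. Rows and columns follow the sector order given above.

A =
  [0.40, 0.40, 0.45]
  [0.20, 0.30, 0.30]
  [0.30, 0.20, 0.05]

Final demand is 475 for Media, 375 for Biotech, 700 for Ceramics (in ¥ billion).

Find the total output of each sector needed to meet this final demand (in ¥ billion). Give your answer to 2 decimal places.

I − A =
  [   0.60    -0.40    -0.45]
  [  -0.20     0.70    -0.30]
  [  -0.30    -0.20     0.95]
Cofactors of I−A, C_ij = (−1)^(i+j)·(minor ij) (rows/columns in the sector order above):
  C_11 = (0.70)(0.95) − (-0.30)(-0.20) = 0.6050
  C_12 = −[(-0.20)(0.95) − (-0.30)(-0.30)] = 0.2800
  C_13 = (-0.20)(-0.20) − (0.70)(-0.30) = 0.2500
  C_21 = −[(-0.40)(0.95) − (-0.45)(-0.20)] = 0.4700
  C_22 = (0.60)(0.95) − (-0.45)(-0.30) = 0.4350
  C_23 = −[(0.60)(-0.20) − (-0.40)(-0.30)] = 0.2400
  C_31 = (-0.40)(-0.30) − (-0.45)(0.70) = 0.4350
  C_32 = −[(0.60)(-0.30) − (-0.45)(-0.20)] = 0.2700
  C_33 = (0.60)(0.70) − (-0.40)(-0.20) = 0.3400
det(I−A) = Σ_j (I−A)_1j·C_1j = (0.60)(0.6050) + (-0.40)(0.2800) + (-0.45)(0.2500) = 0.1385
adj(I−A) = Cᵀ =
  [ 0.6050   0.4700   0.4350]
  [ 0.2800   0.4350   0.2700]
  [ 0.2500   0.2400   0.3400]
(I − A)⁻¹ = adj(I−A) / det(I−A) ≈
  [   4.3682     3.3935     3.1408]
  [   2.0217     3.1408     1.9495]
  [   1.8051     1.7329     2.4549]
x = (I − A)⁻¹ d = adj(I−A)·d / det(I−A), with det(I−A) = 0.1385:
  x_1 = (0.6050·475 + 0.4700·375 + 0.4350·700) / 0.1385 = 768.125 / 0.1385 ≈ 5546.03
  x_2 = (0.2800·475 + 0.4350·375 + 0.2700·700) / 0.1385 = 485.125 / 0.1385 ≈ 3502.71
  x_3 = (0.2500·475 + 0.2400·375 + 0.3400·700) / 0.1385 = 446.75 / 0.1385 ≈ 3225.63

x_1 = 5546.03, x_2 = 3502.71, x_3 = 3225.63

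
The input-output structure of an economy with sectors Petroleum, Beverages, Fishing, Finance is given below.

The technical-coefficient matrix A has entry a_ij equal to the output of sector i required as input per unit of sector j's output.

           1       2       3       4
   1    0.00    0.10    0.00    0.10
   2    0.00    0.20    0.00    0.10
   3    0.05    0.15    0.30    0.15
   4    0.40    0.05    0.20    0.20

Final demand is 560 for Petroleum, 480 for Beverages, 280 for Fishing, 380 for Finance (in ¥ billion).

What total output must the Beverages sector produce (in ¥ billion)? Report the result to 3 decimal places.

x_2 = 738.171

I − A =
  [   1.00    -0.10     0.00    -0.10]
  [   0.00     0.80     0.00    -0.10]
  [  -0.05    -0.15     0.70    -0.15]
  [  -0.40    -0.05    -0.20     0.80]
Compute the cofactors C_ij = (−1)^(i+j)·(3×3 minor ij) of I−A; the adjugate is their transpose:
adj(I−A) = Cᵀ =
  [ 0.41750   0.05950   0.01800   0.06300]
  [ 0.02900   0.50100   0.02000   0.07000]
  [ 0.08575   0.13175   0.59900   0.13950]
  [ 0.23200   0.09400   0.16000   0.56000]
det(I−A) = Σ_j (I−A)_1j·C_1j = (1.00)(0.41750) + (-0.10)(0.02900) + (0.00)(0.08575) + (-0.10)(0.23200) = 0.3914
(I − A)⁻¹ = adj(I−A) / det(I−A) ≈
  [   1.0667     0.1520     0.0460     0.1610]
  [   0.0741     1.2800     0.0511     0.1788]
  [   0.2191     0.3366     1.5304     0.3564]
  [   0.5927     0.2402     0.4088     1.4308]
x = (I − A)⁻¹ d = adj(I−A)·d / det(I−A), with det(I−A) = 0.3914:
  x_1 = (0.41750·560 + 0.05950·480 + 0.01800·280 + 0.06300·380) / 0.3914 = 291.34 / 0.3914 ≈ 744.354
  x_2 = (0.02900·560 + 0.50100·480 + 0.02000·280 + 0.07000·380) / 0.3914 = 288.92 / 0.3914 ≈ 738.171
  x_3 = (0.08575·560 + 0.13175·480 + 0.59900·280 + 0.13950·380) / 0.3914 = 331.99 / 0.3914 ≈ 848.212
  x_4 = (0.23200·560 + 0.09400·480 + 0.16000·280 + 0.56000·380) / 0.3914 = 432.64 / 0.3914 ≈ 1105.365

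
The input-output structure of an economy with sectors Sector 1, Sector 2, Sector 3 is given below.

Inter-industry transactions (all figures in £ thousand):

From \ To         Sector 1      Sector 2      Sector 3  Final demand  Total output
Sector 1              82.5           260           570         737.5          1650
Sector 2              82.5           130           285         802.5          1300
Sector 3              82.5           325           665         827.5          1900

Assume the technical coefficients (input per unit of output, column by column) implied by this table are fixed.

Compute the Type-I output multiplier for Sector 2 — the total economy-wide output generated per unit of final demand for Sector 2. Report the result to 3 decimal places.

m_2 = 2.132

Technical coefficients a_ij = z_ij / X_j:
  a_11 = 82.5/1650 = 0.05, a_21 = 82.5/1650 = 0.05, a_31 = 82.5/1650 = 0.05
  a_12 = 260/1300 = 0.20, a_22 = 130/1300 = 0.10, a_32 = 325/1300 = 0.25
  a_13 = 570/1900 = 0.30, a_23 = 285/1900 = 0.15, a_33 = 665/1900 = 0.35
I − A =
  [   0.95    -0.20    -0.30]
  [  -0.05     0.90    -0.15]
  [  -0.05    -0.25     0.65]
Cofactors of I−A, C_ij = (−1)^(i+j)·(minor ij) (rows/columns in the sector order above):
  C_11 = (0.90)(0.65) − (-0.15)(-0.25) = 0.5475
  C_12 = −[(-0.05)(0.65) − (-0.15)(-0.05)] = 0.0400
  C_13 = (-0.05)(-0.25) − (0.90)(-0.05) = 0.0575
  C_21 = −[(-0.20)(0.65) − (-0.30)(-0.25)] = 0.2050
  C_22 = (0.95)(0.65) − (-0.30)(-0.05) = 0.6025
  C_23 = −[(0.95)(-0.25) − (-0.20)(-0.05)] = 0.2475
  C_31 = (-0.20)(-0.15) − (-0.30)(0.90) = 0.3000
  C_32 = −[(0.95)(-0.15) − (-0.30)(-0.05)] = 0.1575
  C_33 = (0.95)(0.90) − (-0.20)(-0.05) = 0.8450
det(I−A) = Σ_j (I−A)_1j·C_1j = (0.95)(0.5475) + (-0.20)(0.0400) + (-0.30)(0.0575) = 0.494875
adj(I−A) = Cᵀ =
  [ 0.5475   0.2050   0.3000]
  [ 0.0400   0.6025   0.1575]
  [ 0.0575   0.2475   0.8450]
(I − A)⁻¹ = adj(I−A) / det(I−A) ≈
  [   1.1063     0.4142     0.6062]
  [   0.0808     1.2175     0.3183]
  [   0.1162     0.5001     1.7075]
The output multiplier for sector j is the column-j sum of the Leontief inverse (I − A)⁻¹ = adj(I−A) / det(I−A).
Column 2 of adj(I−A): (0.2050, 0.6025, 0.2475); det(I−A) = 0.494875.
m_2 = (0.2050 + 0.6025 + 0.2475) / 0.494875 = 1.055 / 0.494875 ≈ 2.132.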